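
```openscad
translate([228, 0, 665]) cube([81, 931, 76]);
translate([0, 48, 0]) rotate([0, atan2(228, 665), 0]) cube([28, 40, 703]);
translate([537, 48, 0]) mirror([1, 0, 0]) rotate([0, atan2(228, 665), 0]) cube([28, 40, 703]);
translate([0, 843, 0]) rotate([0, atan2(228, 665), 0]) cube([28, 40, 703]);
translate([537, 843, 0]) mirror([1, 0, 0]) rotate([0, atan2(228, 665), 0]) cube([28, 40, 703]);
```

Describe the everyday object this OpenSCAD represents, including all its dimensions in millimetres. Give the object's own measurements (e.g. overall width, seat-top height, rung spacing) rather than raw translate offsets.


A sawhorse. A 81×931×76 mm beam (x, y, z) sits on two A-frame leg pairs. Each pair is two raked legs of 28×40 mm section (40 mm along y) splaying symmetrically in x. Each leg rises 665 mm vertically over 228 mm of horizontal reach and is 703 mm long along its own axis. Every leg's outer bottom edge rests on the floor and its outer top edge meets a bottom edge of the beam — the left legs (tilting toward +x) meet the beam's −x bottom edge, the right legs (their mirror images, tilting toward −x) meet its +x bottom edge — so the leg tops tuck under the beam, the beam's underside is 665 mm above the floor, and the feet are 537 mm apart outside-to-outside with the beam centred between them. The two leg pairs are set in 48 mm from either end of the beam.


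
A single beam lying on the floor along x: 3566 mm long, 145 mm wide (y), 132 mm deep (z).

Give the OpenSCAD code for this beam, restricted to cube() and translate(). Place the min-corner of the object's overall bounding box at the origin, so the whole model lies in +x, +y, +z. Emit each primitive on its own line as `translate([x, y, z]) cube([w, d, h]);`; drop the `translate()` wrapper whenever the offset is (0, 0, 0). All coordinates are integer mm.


cube([3566, 145, 132]);


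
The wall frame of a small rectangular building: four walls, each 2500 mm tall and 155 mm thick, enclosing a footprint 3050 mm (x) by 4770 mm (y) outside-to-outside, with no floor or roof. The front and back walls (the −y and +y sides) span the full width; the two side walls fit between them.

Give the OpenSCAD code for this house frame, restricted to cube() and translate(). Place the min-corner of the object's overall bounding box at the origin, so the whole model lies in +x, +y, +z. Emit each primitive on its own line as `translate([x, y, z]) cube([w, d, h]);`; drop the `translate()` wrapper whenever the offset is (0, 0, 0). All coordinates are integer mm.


cube([3050, 155, 2500]);
translate([0, 4615, 0]) cube([3050, 155, 2500]);
translate([0, 155, 0]) cube([155, 4460, 2500]);
translate([2895, 155, 0]) cube([155, 4460, 2500]);


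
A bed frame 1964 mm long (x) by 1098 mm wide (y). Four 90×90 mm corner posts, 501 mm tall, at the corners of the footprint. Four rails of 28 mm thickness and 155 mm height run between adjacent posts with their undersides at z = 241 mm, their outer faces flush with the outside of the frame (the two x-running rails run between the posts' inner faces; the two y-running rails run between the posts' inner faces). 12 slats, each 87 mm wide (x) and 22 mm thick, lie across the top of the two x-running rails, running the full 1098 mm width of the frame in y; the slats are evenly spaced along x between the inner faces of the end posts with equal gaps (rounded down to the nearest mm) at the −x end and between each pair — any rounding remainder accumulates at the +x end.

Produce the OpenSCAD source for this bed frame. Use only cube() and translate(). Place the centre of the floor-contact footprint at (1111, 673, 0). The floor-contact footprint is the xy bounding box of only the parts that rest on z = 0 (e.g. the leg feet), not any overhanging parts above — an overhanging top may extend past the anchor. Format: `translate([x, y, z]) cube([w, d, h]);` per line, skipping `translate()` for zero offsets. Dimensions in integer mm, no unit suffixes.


translate([129, 124, 0]) cube([90, 90, 501]);
translate([129, 1132, 0]) cube([90, 90, 501]);
translate([2003, 124, 0]) cube([90, 90, 501]);
translate([2003, 1132, 0]) cube([90, 90, 501]);
translate([219, 124, 241]) cube([1784, 28, 155]);
translate([219, 1194, 241]) cube([1784, 28, 155]);
translate([129, 214, 241]) cube([28, 918, 155]);
translate([2065, 214, 241]) cube([28, 918, 155]);
translate([275, 124, 396]) cube([87, 1098, 22]);
translate([418, 124, 396]) cube([87, 1098, 22]);
translate([561, 124, 396]) cube([87, 1098, 22]);
translate([704, 124, 396]) cube([87, 1098, 22]);
translate([847, 124, 396]) cube([87, 1098, 22]);
translate([990, 124, 396]) cube([87, 1098, 22]);
translate([1133, 124, 396]) cube([87, 1098, 22]);
translate([1276, 124, 396]) cube([87, 1098, 22]);
translate([1419, 124, 396]) cube([87, 1098, 22]);
translate([1562, 124, 396]) cube([87, 1098, 22]);
translate([1705, 124, 396]) cube([87, 1098, 22]);
translate([1848, 124, 396]) cube([87, 1098, 22]);


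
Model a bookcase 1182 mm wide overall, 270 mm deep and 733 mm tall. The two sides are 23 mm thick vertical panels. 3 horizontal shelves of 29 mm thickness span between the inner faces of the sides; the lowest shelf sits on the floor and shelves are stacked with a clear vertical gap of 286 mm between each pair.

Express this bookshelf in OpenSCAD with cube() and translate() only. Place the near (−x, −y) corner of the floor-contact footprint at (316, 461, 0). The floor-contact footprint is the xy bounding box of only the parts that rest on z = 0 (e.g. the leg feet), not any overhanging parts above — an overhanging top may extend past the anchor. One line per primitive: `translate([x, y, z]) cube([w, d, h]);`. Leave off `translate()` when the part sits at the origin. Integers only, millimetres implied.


translate([316, 461, 0]) cube([23, 270, 733]);
translate([1475, 461, 0]) cube([23, 270, 733]);
translate([339, 461, 0]) cube([1136, 270, 29]);
translate([339, 461, 315]) cube([1136, 270, 29]);
translate([339, 461, 630]) cube([1136, 270, 29]);


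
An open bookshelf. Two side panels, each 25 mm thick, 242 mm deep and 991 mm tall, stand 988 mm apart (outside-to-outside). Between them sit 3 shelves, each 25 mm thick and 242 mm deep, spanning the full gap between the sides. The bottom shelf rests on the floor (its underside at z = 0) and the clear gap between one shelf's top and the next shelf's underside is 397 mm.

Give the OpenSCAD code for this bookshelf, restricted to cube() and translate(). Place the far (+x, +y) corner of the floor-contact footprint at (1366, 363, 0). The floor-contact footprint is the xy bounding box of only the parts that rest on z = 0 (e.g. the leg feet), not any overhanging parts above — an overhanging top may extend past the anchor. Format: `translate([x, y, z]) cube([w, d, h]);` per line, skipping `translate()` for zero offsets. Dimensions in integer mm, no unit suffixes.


translate([378, 121, 0]) cube([25, 242, 991]);
translate([1341, 121, 0]) cube([25, 242, 991]);
translate([403, 121, 0]) cube([938, 242, 25]);
translate([403, 121, 422]) cube([938, 242, 25]);
translate([403, 121, 844]) cube([938, 242, 25]);


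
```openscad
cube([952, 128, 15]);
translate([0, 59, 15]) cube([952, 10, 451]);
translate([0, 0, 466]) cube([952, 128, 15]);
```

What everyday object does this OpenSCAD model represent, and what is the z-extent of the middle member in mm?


An I-beam. The web height is 451 mm.

Two wide flanges with a thin centred web — an I-beam. Overall 481 mm minus two 15 mm flanges gives a web of 481 − 2·15 = 451 mm.


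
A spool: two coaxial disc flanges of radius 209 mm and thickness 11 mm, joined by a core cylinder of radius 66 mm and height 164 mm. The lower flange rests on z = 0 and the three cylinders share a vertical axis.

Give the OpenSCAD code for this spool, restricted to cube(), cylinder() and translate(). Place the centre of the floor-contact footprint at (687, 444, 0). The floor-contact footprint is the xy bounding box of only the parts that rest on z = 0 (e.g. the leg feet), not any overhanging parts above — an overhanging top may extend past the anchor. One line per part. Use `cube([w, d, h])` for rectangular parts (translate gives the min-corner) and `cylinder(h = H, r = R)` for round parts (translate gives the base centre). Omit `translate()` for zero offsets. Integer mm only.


translate([687, 444, 0]) cylinder(h = 11, r = 209);
translate([687, 444, 11]) cylinder(h = 164, r = 66);
translate([687, 444, 175]) cylinder(h = 11, r = 209);


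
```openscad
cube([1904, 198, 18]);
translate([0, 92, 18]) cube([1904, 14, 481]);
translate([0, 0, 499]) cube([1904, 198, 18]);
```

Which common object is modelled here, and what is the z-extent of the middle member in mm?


An I-beam. The web height is 481 mm.

Two wide flanges with a thin centred web — an I-beam. Overall 517 mm minus two 18 mm flanges gives a web of 517 − 2·18 = 481 mm.


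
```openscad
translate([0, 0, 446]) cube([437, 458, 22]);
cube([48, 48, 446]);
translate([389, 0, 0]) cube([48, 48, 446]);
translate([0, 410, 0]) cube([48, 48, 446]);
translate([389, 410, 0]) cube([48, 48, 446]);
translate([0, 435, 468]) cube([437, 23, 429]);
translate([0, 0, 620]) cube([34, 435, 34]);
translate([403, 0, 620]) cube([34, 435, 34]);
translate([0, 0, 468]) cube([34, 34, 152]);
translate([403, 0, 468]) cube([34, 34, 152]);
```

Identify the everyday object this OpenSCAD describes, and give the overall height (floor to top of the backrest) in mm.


A chair. The overall height is 897 mm.

A slab on four corner posts with a tall panel at the back — a chair. The seat slab sits at z = 446 with thickness 22, and the 429 mm backrest starts at the seat top, so the overall height is 446 + 22 + 429 = 897 mm.


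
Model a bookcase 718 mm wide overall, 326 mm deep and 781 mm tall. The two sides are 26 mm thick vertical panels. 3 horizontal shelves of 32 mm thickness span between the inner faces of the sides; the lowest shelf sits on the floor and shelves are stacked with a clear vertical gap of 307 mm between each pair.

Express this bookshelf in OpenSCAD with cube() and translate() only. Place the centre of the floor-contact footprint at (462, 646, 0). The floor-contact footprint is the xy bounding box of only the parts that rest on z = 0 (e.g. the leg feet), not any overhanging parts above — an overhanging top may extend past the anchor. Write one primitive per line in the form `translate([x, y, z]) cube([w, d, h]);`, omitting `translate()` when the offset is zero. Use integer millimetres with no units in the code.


translate([103, 483, 0]) cube([26, 326, 781]);
translate([795, 483, 0]) cube([26, 326, 781]);
translate([129, 483, 0]) cube([666, 326, 32]);
translate([129, 483, 339]) cube([666, 326, 32]);
translate([129, 483, 678]) cube([666, 326, 32]);


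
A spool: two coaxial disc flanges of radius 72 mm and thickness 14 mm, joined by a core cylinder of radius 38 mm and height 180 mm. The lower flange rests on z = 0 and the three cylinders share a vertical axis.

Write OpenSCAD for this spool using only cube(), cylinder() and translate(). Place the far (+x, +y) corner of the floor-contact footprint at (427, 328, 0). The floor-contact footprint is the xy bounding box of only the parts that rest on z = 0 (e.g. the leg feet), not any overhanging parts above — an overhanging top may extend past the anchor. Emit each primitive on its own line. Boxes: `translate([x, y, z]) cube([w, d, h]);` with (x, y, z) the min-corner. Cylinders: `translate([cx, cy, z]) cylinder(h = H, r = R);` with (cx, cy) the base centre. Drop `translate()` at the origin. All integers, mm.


translate([355, 256, 0]) cylinder(h = 14, r = 72);
translate([355, 256, 14]) cylinder(h = 180, r = 38);
translate([355, 256, 194]) cylinder(h = 14, r = 72);


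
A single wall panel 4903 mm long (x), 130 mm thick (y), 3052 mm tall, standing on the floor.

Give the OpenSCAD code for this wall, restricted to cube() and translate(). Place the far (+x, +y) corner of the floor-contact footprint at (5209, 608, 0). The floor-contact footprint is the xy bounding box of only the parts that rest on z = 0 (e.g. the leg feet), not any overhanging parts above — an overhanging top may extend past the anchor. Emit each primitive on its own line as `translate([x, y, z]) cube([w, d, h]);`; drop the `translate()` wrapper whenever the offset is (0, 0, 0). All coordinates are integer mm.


translate([306, 478, 0]) cube([4903, 130, 3052]);


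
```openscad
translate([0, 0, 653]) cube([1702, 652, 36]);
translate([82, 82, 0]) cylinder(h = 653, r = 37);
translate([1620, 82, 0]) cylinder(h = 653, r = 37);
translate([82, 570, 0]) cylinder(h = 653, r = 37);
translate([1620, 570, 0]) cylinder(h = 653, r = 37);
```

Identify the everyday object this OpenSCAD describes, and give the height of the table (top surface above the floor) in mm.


A table. The table height is 689 mm.

A 1702×652×36 slab sits at z = 653 on four Ø74 mm round legs — a table. The top surface is at 653 + 36 = 689 mm.


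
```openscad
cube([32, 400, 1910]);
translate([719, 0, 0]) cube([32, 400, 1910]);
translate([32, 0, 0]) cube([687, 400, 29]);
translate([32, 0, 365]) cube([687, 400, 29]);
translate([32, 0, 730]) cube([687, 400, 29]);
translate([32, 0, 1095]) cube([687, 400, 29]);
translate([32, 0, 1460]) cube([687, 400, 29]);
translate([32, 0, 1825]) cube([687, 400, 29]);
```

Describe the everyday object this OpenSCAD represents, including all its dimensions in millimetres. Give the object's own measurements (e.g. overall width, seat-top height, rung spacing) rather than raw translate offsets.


An open bookshelf. Two side panels, each 32 mm thick, 400 mm deep and 1910 mm tall, stand 751 mm apart (outside-to-outside). Between them sit 6 shelves, each 29 mm thick and 400 mm deep, spanning the full gap between the sides. The bottom shelf rests on the floor (its underside at z = 0) and the clear gap between one shelf's top and the next shelf's underside is 336 mm.


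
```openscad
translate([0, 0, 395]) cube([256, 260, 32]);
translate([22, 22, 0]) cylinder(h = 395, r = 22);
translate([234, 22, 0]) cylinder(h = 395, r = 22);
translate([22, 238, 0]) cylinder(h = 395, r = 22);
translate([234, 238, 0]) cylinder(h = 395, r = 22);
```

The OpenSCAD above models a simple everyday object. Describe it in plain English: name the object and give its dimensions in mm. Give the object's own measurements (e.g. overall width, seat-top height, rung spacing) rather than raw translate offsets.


A four-legged stool. The seat is a 256×260×32 mm slab whose top surface is at z = 427 mm; four round legs, each 44 mm in diameter, run from the floor (z = 0) to the underside of the seat, each leg's axis is inset half a diameter from the nearest pair of seat edges (so the leg's bounding box is flush with the corner).


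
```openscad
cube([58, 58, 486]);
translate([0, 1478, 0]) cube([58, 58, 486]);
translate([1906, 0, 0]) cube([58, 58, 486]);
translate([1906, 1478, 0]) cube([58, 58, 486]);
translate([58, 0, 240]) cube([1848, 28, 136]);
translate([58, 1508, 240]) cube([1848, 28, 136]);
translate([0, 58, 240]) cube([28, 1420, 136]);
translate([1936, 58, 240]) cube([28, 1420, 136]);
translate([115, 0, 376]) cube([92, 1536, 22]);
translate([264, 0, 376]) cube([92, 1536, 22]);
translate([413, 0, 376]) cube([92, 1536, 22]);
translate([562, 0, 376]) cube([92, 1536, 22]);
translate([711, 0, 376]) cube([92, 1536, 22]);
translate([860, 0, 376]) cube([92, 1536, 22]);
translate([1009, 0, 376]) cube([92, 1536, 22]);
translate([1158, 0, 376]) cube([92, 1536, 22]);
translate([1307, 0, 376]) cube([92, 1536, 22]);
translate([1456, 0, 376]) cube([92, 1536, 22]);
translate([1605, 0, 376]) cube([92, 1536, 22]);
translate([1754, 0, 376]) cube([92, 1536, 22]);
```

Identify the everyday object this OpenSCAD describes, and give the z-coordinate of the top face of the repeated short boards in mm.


A bed frame. The slat-top height is 398 mm.

Four posts, four rails, and a row of slats — a bed frame. Slats sit on the rails at z = 240 + 136 = 376; with slat thickness 22, the top is 398 mm.


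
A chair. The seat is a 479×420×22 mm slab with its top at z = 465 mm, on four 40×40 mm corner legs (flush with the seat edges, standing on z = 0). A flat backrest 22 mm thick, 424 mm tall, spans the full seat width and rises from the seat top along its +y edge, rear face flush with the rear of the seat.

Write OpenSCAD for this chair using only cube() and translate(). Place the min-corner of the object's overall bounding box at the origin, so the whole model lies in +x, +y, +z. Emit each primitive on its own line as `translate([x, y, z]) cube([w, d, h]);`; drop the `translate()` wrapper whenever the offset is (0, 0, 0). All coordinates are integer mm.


translate([0, 0, 443]) cube([479, 420, 22]);
cube([40, 40, 443]);
translate([439, 0, 0]) cube([40, 40, 443]);
translate([0, 380, 0]) cube([40, 40, 443]);
translate([439, 380, 0]) cube([40, 40, 443]);
translate([0, 398, 465]) cube([479, 22, 424]);


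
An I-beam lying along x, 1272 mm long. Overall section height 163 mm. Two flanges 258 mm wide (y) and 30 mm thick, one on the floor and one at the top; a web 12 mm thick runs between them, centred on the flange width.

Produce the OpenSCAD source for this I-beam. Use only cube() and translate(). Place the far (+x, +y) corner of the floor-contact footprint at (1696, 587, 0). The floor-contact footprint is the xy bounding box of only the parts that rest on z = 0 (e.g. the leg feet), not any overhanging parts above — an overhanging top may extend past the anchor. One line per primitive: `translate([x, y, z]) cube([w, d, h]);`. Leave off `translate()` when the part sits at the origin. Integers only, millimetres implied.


translate([424, 329, 0]) cube([1272, 258, 30]);
translate([424, 452, 30]) cube([1272, 12, 103]);
translate([424, 329, 133]) cube([1272, 258, 30]);


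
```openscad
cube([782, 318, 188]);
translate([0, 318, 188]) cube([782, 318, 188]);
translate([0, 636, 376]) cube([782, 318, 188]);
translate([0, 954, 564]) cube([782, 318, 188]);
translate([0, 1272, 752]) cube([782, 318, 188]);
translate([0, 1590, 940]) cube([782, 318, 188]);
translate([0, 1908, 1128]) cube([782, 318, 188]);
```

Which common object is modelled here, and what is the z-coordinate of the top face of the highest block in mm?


A staircase. The total rise is 1316 mm.

7 identical blocks, each offset up and back from the previous — a staircase. Each step is 188 mm tall and there are 7 of them, so the total rise is 7 × 188 = 1316 mm.


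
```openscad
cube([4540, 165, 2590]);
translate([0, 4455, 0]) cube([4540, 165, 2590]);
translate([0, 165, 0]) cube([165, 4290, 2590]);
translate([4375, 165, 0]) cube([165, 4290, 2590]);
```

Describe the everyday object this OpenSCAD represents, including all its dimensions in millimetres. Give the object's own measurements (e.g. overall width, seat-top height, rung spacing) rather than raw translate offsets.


The wall frame of a small rectangular building: four walls, each 2590 mm tall and 165 mm thick, enclosing a footprint 4540 mm (x) by 4620 mm (y) outside-to-outside, with no floor or roof. The front and back walls (the −y and +y sides) span the full width; the two side walls fit between them.


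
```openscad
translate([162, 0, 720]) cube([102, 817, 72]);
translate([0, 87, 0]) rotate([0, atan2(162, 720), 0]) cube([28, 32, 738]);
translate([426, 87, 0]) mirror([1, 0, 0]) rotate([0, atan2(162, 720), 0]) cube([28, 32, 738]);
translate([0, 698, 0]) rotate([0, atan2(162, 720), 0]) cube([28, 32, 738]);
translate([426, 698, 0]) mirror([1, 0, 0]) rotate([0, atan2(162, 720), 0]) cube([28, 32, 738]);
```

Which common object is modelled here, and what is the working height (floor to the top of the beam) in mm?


A sawhorse. The overall height is 792 mm.

A beam across two mirrored pairs of raked legs — a sawhorse. The beam's underside is at z = 720 (matching the legs' vertical rise in atan2(162, 720)) and the beam is 72 mm tall, so its top is at 720 + 72 = 792 mm. The raked legs top out at the beam's underside, so that is the highest point.


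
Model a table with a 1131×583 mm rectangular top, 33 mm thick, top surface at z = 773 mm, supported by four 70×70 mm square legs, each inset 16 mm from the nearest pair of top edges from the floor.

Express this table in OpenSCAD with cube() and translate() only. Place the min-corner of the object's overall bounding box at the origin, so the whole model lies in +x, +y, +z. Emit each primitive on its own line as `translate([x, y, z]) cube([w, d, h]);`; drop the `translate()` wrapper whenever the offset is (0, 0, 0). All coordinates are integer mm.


translate([0, 0, 740]) cube([1131, 583, 33]);
translate([16, 16, 0]) cube([70, 70, 740]);
translate([1045, 16, 0]) cube([70, 70, 740]);
translate([16, 497, 0]) cube([70, 70, 740]);
translate([1045, 497, 0]) cube([70, 70, 740]);


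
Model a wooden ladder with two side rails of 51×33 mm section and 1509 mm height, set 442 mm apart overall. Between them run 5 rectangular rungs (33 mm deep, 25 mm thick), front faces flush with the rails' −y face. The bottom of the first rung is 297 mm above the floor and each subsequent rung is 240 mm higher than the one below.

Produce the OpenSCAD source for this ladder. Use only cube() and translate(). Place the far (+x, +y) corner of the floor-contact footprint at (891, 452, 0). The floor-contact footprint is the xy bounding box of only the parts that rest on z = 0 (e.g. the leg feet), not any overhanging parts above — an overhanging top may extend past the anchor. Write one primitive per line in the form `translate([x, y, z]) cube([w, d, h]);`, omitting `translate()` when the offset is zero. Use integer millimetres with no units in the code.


translate([449, 419, 0]) cube([51, 33, 1509]);
translate([840, 419, 0]) cube([51, 33, 1509]);
translate([500, 419, 297]) cube([340, 33, 25]);
translate([500, 419, 537]) cube([340, 33, 25]);
translate([500, 419, 777]) cube([340, 33, 25]);
translate([500, 419, 1017]) cube([340, 33, 25]);
translate([500, 419, 1257]) cube([340, 33, 25]);


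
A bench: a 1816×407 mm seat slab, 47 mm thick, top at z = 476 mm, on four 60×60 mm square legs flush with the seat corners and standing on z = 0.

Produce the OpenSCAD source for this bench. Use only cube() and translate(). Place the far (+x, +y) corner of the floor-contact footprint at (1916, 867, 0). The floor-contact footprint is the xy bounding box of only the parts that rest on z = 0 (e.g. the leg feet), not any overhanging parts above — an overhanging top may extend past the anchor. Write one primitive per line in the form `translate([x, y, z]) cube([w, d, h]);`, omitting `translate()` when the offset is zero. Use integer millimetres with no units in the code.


translate([100, 460, 429]) cube([1816, 407, 47]);
translate([100, 460, 0]) cube([60, 60, 429]);
translate([100, 807, 0]) cube([60, 60, 429]);
translate([1856, 460, 0]) cube([60, 60, 429]);
translate([1856, 807, 0]) cube([60, 60, 429]);


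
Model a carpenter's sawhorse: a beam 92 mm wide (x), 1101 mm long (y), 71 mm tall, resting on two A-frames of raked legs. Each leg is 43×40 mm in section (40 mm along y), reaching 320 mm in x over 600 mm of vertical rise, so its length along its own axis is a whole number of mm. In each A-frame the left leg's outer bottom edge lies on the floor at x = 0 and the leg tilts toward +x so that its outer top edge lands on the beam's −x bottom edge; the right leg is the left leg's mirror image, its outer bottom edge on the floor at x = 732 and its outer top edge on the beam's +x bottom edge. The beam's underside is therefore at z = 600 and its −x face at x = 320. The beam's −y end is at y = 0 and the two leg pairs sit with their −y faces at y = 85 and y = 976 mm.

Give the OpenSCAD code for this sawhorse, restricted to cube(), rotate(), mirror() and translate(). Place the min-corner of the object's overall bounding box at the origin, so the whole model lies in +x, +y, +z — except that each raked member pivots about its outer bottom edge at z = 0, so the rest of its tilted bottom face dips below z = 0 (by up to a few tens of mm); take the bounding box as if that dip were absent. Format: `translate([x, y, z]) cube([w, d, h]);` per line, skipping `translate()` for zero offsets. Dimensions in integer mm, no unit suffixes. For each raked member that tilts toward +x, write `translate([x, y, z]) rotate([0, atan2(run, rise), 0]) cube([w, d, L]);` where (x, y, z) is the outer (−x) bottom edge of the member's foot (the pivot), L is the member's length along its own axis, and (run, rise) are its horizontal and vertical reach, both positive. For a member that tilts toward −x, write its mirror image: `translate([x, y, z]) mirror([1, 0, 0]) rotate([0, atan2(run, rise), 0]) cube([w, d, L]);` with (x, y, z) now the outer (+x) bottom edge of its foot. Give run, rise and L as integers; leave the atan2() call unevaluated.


// leg length = √(320² + 600²) = 680
// right-leg outer foot x = 2·320 + 92 = 732
// beam min-corner = (320, 0, 600)
translate([320, 0, 600]) cube([92, 1101, 71]);
translate([0, 85, 0]) rotate([0, atan2(320, 600), 0]) cube([43, 40, 680]);
translate([732, 85, 0]) mirror([1, 0, 0]) rotate([0, atan2(320, 600), 0]) cube([43, 40, 680]);
translate([0, 976, 0]) rotate([0, atan2(320, 600), 0]) cube([43, 40, 680]);
translate([732, 976, 0]) mirror([1, 0, 0]) rotate([0, atan2(320, 600), 0]) cube([43, 40, 680]);


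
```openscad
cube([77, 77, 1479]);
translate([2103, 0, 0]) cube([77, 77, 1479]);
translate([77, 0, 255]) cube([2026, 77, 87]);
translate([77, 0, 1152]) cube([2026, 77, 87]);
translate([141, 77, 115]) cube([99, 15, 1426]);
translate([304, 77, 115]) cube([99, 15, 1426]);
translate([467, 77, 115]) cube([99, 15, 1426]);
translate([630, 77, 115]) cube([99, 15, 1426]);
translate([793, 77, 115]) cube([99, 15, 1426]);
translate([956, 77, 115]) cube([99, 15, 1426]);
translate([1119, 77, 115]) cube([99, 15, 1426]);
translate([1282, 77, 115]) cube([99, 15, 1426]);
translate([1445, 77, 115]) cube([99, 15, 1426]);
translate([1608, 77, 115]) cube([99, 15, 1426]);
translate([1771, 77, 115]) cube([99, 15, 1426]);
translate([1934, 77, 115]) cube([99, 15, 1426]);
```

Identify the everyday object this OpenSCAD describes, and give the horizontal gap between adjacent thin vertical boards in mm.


A fence section. The picket gap is 64 mm.

Two posts, two rails, 12 pickets — a fence section. Span 2026 mm holds 12 pickets of 99 mm with 13 equal gaps: ⌊(2026 − 12·99) / 13⌋ = 64 mm.


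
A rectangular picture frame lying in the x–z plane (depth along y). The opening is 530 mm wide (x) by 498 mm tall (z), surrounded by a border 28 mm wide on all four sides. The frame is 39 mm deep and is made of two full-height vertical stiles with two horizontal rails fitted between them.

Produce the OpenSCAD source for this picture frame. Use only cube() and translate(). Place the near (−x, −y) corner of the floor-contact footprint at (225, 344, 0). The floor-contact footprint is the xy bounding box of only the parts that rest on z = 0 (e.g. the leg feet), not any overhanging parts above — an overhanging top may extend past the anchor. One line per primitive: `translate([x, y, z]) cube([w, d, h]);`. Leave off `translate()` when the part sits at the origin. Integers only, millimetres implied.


translate([225, 344, 0]) cube([28, 39, 554]);
translate([783, 344, 0]) cube([28, 39, 554]);
translate([253, 344, 0]) cube([530, 39, 28]);
translate([253, 344, 526]) cube([530, 39, 28]);


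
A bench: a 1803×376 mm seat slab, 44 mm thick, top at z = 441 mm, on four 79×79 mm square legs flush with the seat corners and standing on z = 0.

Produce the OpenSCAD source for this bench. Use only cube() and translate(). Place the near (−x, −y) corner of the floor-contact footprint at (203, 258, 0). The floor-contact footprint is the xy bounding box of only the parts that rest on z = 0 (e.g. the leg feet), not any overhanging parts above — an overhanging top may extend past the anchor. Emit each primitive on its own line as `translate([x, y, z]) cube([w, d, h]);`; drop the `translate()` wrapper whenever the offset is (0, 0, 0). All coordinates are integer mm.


translate([203, 258, 397]) cube([1803, 376, 44]);
translate([203, 258, 0]) cube([79, 79, 397]);
translate([203, 555, 0]) cube([79, 79, 397]);
translate([1927, 258, 0]) cube([79, 79, 397]);
translate([1927, 555, 0]) cube([79, 79, 397]);


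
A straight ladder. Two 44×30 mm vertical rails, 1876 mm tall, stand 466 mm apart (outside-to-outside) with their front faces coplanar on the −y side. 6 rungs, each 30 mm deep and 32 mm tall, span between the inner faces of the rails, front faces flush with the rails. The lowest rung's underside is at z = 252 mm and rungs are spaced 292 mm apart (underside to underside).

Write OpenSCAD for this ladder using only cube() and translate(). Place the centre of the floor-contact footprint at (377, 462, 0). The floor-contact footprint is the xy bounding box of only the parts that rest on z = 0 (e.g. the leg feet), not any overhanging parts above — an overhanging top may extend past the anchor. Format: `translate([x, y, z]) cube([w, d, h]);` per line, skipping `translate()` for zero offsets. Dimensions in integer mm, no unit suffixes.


translate([144, 447, 0]) cube([44, 30, 1876]);
translate([566, 447, 0]) cube([44, 30, 1876]);
translate([188, 447, 252]) cube([378, 30, 32]);
translate([188, 447, 544]) cube([378, 30, 32]);
translate([188, 447, 836]) cube([378, 30, 32]);
translate([188, 447, 1128]) cube([378, 30, 32]);
translate([188, 447, 1420]) cube([378, 30, 32]);
translate([188, 447, 1712]) cube([378, 30, 32]);


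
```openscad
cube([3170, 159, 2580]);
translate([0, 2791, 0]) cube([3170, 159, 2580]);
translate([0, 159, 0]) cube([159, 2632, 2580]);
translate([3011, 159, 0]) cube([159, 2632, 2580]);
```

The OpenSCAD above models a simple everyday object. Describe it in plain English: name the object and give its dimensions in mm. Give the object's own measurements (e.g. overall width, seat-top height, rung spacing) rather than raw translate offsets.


The wall frame of a small rectangular building: four walls, each 2580 mm tall and 159 mm thick, enclosing a footprint 3170 mm (x) by 2950 mm (y) outside-to-outside, with no floor or roof. The front and back walls (the −y and +y sides) span the full width; the two side walls fit between them.


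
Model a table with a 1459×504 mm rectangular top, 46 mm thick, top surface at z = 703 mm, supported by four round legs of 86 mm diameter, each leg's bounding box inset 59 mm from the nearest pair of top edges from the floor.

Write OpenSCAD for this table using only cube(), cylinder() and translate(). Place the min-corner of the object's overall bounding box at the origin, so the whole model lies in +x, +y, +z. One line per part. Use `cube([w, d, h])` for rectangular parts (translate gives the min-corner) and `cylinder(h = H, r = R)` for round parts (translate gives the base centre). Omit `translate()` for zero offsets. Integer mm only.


translate([0, 0, 657]) cube([1459, 504, 46]);
translate([102, 102, 0]) cylinder(h = 657, r = 43);
translate([1357, 102, 0]) cylinder(h = 657, r = 43);
translate([102, 402, 0]) cylinder(h = 657, r = 43);
translate([1357, 402, 0]) cylinder(h = 657, r = 43);


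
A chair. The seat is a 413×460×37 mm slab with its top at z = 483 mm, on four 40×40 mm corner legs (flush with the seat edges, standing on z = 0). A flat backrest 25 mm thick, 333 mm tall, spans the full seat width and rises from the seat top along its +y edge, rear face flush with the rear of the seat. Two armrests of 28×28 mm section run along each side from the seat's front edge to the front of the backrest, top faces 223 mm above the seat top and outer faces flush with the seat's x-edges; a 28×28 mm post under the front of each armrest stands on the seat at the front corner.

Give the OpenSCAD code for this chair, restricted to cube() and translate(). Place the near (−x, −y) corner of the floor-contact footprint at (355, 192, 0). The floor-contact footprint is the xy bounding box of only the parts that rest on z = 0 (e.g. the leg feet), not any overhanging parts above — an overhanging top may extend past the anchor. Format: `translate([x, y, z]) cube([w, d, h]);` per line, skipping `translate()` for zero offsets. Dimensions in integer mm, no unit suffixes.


// leg_h = 483 - 37 = 446
// arm post h = 223 - 28 = 195
translate([355, 192, 446]) cube([413, 460, 37]);
translate([355, 192, 0]) cube([40, 40, 446]);
translate([728, 192, 0]) cube([40, 40, 446]);
translate([355, 612, 0]) cube([40, 40, 446]);
translate([728, 612, 0]) cube([40, 40, 446]);
translate([355, 627, 483]) cube([413, 25, 333]);
translate([355, 192, 678]) cube([28, 435, 28]);
translate([740, 192, 678]) cube([28, 435, 28]);
translate([355, 192, 483]) cube([28, 28, 195]);
translate([740, 192, 483]) cube([28, 28, 195]);


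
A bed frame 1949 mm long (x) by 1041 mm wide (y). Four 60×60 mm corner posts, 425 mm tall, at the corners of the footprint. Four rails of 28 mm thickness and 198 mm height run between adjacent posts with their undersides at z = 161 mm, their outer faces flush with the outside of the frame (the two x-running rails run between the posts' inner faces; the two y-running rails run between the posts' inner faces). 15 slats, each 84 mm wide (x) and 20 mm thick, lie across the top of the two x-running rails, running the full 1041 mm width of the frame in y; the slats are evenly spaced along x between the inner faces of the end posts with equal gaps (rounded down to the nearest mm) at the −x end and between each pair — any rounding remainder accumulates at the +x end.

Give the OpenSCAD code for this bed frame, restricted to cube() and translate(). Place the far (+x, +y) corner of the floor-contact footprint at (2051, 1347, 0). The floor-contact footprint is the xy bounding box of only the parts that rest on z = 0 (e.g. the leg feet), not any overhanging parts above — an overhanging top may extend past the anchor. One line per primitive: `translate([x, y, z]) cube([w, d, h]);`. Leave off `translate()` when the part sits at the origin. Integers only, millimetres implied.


translate([102, 306, 0]) cube([60, 60, 425]);
translate([102, 1287, 0]) cube([60, 60, 425]);
translate([1991, 306, 0]) cube([60, 60, 425]);
translate([1991, 1287, 0]) cube([60, 60, 425]);
translate([162, 306, 161]) cube([1829, 28, 198]);
translate([162, 1319, 161]) cube([1829, 28, 198]);
translate([102, 366, 161]) cube([28, 921, 198]);
translate([2023, 366, 161]) cube([28, 921, 198]);
translate([197, 306, 359]) cube([84, 1041, 20]);
translate([316, 306, 359]) cube([84, 1041, 20]);
translate([435, 306, 359]) cube([84, 1041, 20]);
translate([554, 306, 359]) cube([84, 1041, 20]);
translate([673, 306, 359]) cube([84, 1041, 20]);
translate([792, 306, 359]) cube([84, 1041, 20]);
translate([911, 306, 359]) cube([84, 1041, 20]);
translate([1030, 306, 359]) cube([84, 1041, 20]);
translate([1149, 306, 359]) cube([84, 1041, 20]);
translate([1268, 306, 359]) cube([84, 1041, 20]);
translate([1387, 306, 359]) cube([84, 1041, 20]);
translate([1506, 306, 359]) cube([84, 1041, 20]);
translate([1625, 306, 359]) cube([84, 1041, 20]);
translate([1744, 306, 359]) cube([84, 1041, 20]);
translate([1863, 306, 359]) cube([84, 1041, 20]);


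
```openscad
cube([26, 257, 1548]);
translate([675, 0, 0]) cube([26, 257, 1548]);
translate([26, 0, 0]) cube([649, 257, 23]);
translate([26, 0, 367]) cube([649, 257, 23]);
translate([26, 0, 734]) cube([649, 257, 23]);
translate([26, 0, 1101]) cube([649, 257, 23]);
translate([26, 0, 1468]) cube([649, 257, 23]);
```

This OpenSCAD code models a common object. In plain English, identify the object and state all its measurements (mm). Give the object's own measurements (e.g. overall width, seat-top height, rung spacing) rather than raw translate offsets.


An open bookshelf. Two side panels, each 26 mm thick, 257 mm deep and 1548 mm tall, stand 701 mm apart (outside-to-outside). Between them sit 5 shelves, each 23 mm thick and 257 mm deep, spanning the full gap between the sides. The bottom shelf rests on the floor (its underside at z = 0) and the clear gap between one shelf's top and the next shelf's underside is 344 mm.


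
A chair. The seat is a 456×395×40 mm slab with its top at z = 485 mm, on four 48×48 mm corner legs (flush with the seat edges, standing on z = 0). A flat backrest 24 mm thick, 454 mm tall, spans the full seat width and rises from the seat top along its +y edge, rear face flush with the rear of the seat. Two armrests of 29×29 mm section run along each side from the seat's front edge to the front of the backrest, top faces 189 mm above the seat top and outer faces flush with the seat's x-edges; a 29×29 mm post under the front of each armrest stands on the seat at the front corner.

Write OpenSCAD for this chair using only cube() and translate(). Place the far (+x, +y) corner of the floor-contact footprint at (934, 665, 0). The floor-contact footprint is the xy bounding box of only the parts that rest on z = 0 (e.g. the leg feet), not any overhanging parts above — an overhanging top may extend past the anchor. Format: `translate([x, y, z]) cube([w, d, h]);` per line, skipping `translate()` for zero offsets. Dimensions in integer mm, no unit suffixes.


// leg_h = 485 - 40 = 445
// arm post h = 189 - 29 = 160
translate([478, 270, 445]) cube([456, 395, 40]);
translate([478, 270, 0]) cube([48, 48, 445]);
translate([886, 270, 0]) cube([48, 48, 445]);
translate([478, 617, 0]) cube([48, 48, 445]);
translate([886, 617, 0]) cube([48, 48, 445]);
translate([478, 641, 485]) cube([456, 24, 454]);
translate([478, 270, 645]) cube([29, 371, 29]);
translate([905, 270, 645]) cube([29, 371, 29]);
translate([478, 270, 485]) cube([29, 29, 160]);
translate([905, 270, 485]) cube([29, 29, 160]);


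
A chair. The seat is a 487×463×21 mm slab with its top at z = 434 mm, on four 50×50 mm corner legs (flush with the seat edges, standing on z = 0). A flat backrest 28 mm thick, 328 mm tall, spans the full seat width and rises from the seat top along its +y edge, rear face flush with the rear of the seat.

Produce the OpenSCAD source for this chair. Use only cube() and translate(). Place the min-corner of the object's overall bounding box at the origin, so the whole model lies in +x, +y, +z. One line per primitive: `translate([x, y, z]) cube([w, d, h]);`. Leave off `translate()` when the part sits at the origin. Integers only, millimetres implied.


translate([0, 0, 413]) cube([487, 463, 21]);
cube([50, 50, 413]);
translate([437, 0, 0]) cube([50, 50, 413]);
translate([0, 413, 0]) cube([50, 50, 413]);
translate([437, 413, 0]) cube([50, 50, 413]);
translate([0, 435, 434]) cube([487, 28, 328]);


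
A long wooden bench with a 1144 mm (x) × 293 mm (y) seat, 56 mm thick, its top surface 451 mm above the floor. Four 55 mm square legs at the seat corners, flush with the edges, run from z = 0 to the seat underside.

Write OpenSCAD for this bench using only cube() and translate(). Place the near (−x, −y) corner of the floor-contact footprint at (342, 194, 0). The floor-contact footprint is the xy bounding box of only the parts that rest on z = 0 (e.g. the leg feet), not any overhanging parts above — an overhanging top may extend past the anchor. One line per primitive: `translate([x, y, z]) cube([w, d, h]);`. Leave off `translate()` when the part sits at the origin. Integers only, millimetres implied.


translate([342, 194, 395]) cube([1144, 293, 56]);
translate([342, 194, 0]) cube([55, 55, 395]);
translate([342, 432, 0]) cube([55, 55, 395]);
translate([1431, 194, 0]) cube([55, 55, 395]);
translate([1431, 432, 0]) cube([55, 55, 395]);


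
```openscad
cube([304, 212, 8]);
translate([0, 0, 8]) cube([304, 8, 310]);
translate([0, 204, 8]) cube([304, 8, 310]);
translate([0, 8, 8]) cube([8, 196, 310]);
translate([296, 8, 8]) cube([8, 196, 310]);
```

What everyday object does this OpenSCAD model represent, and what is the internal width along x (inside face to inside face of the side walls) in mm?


An open box. The internal width is 288 mm.

A 304×212 base slab with four walls standing on it — an open box. The base is 304 mm wide and the walls are 8 mm thick, so the internal width is 304 − 2 × 8 = 288 mm.
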